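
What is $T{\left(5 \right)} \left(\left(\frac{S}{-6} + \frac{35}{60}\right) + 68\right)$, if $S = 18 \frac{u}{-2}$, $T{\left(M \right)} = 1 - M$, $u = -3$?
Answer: $- \frac{769}{3} \approx -256.33$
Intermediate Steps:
$S = 27$ ($S = 18 \left(- \frac{3}{-2}\right) = 18 \left(\left(-3\right) \left(- \frac{1}{2}\right)\right) = 18 \cdot \frac{3}{2} = 27$)
$T{\left(5 \right)} \left(\left(\frac{S}{-6} + \frac{35}{60}\right) + 68\right) = \left(1 - 5\right) \left(\left(\frac{27}{-6} + \frac{35}{60}\right) + 68\right) = \left(1 - 5\right) \left(\left(27 \left(- \frac{1}{6}\right) + 35 \cdot \frac{1}{60}\right) + 68\right) = - 4 \left(\left(- \frac{9}{2} + \frac{7}{12}\right) + 68\right) = - 4 \left(- \frac{47}{12} + 68\right) = \left(-4\right) \frac{769}{12} = - \frac{769}{3}$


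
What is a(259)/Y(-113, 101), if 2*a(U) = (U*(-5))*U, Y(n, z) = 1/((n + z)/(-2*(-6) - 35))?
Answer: -2012430/23 ≈ -87497.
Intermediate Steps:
Y(n, z) = 1/(-n/23 - z/23) (Y(n, z) = 1/((n + z)/(12 - 35)) = 1/((n + z)/(-23)) = 1/((n + z)*(-1/23)) = 1/(-n/23 - z/23))
a(U) = -5*U²/2 (a(U) = ((U*(-5))*U)/2 = ((-5*U)*U)/2 = (-5*U²)/2 = -5*U²/2)
a(259)/Y(-113, 101) = (-5/2*259²)/((-23/(-113 + 101))) = (-5/2*67081)/((-23/(-12))) = -335405/(2*((-23*(-1/12)))) = -335405/(2*23/12) = -335405/2*12/23 = -2012430/23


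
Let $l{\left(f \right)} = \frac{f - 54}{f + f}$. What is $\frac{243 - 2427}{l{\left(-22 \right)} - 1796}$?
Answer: $\frac{8008}{6579} \approx 1.2172$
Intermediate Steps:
$l{\left(f \right)} = \frac{-54 + f}{2 f}$
$\frac{243 - 2427}{l{\left(-22 \right)} - 1796} = \frac{243 - 2427}{\frac{-54 - 22}{2 \left(-22\right)} - 1796} = - \frac{2184}{\frac{1}{2} \left(- \frac{1}{22}\right) \left(-76\right) - 1796} = - \frac{2184}{\frac{19}{11} - 1796} = - \frac{2184}{- \frac{19737}{11}} = \left(-2184\right) \left(- \frac{11}{19737}\right) = \frac{8008}{6579}$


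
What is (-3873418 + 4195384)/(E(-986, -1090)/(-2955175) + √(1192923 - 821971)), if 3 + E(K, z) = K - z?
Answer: 96098053279050/3239545806266394799 + 5623496328691417500*√92738/3239545806266394799 ≈ 528.63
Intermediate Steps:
E(K, z) = -3 + K - z (E(K, z) = -3 + (K - z) = -3 + K - z)
(-3873418 + 4195384)/(E(-986, -1090)/(-2955175) + √(1192923 - 821971)) = (-3873418 + 4195384)/((-3 - 986 - 1*(-1090))/(-2955175) + √(1192923 - 821971)) = 321966/((-3 - 986 + 1090)*(-1/2955175) + √370952) = 321966/(101*(-1/2955175) + 2*√92738) = 321966/(-101/2955175 + 2*√92738)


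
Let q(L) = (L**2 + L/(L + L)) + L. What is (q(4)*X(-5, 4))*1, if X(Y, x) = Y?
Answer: -205/2 ≈ -102.50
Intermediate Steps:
q(L) = 1/2 + L + L**2 (q(L) = (L**2 + L/((2*L))) + L = (L**2 + (1/(2*L))*L) + L = (L**2 + 1/2) + L = (1/2 + L**2) + L = 1/2 + L + L**2)
(q(4)*X(-5, 4))*1 = ((1/2 + 4 + 4**2)*(-5))*1 = ((1/2 + 4 + 16)*(-5))*1 = ((41/2)*(-5))*1 = -205/2*1 = -205/2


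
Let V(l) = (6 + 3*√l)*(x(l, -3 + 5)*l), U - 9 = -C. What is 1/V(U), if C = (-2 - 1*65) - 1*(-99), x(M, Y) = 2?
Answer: I/(138*(√23 - 2*I)) ≈ -0.00053677 + 0.0012871*I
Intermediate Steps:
C = 32 (C = (-2 - 65) + 99 = -67 + 99 = 32)
U = -23 (U = 9 - 1*32 = 9 - 32 = -23)
V(l) = 2*l*(6 + 3*√l) (V(l) = (6 + 3*√l)*(2*l) = 2*l*(6 + 3*√l))
1/V(U) = 1/(6*(-23)^(3/2) + 12*(-23)) = 1/(6*(-23*I*√23) - 276) = 1/(-138*I*√23 - 276) = 1/(-276 - 138*I*√23)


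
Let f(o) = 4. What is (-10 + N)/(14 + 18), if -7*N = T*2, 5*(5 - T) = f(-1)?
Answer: -7/20 ≈ -0.35000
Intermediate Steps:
T = 21/5 (T = 5 - 1/5*4 = 5 - 4/5 = 21/5 ≈ 4.2000)
N = -6/5 (N = -3*2/5 = -1/7*42/5 = -6/5 ≈ -1.2000)
(-10 + N)/(14 + 18) = (-10 - 6/5)/(14 + 18) = -56/5/32 = (1/32)*(-56/5) = -7/20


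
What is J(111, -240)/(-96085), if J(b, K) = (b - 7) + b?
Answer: -43/19217 ≈ -0.0022376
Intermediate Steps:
J(b, K) = -7 + 2*b (J(b, K) = (-7 + b) + b = -7 + 2*b)
J(111, -240)/(-96085) = (-7 + 2*111)/(-96085) = (-7 + 222)*(-1/96085) = 215*(-1/96085) = -43/19217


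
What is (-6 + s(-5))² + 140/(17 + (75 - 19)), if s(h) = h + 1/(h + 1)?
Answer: 150065/1168 ≈ 128.48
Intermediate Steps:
s(h) = h + 1/(1 + h)
(-6 + s(-5))² + 140/(17 + (75 - 19)) = (-6 + (1 - 5 + (-5)²)/(1 - 5))² + 140/(17 + (75 - 19)) = (-6 + (1 - 5 + 25)/(-4))² + 140/(17 + 56) = (-6 - ¼*21)² + 140/73 = (-6 - 21/4)² + (1/73)*140 = (-45/4)² + 140/73 = 2025/16 + 140/73 = 150065/1168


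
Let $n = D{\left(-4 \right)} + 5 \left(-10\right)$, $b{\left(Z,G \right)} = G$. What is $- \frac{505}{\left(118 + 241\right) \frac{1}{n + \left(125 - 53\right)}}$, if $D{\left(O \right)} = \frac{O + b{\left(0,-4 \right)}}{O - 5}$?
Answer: $- \frac{104030}{3231} \approx -32.197$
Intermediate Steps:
$D{\left(O \right)} = \frac{-4 + O}{-5 + O}$ ($D{\left(O \right)} = \frac{O - 4}{O - 5} = \frac{-4 + O}{-5 + O}$)
$n = - \frac{442}{9}$ ($n = \frac{-4 - 4}{-5 - 4} + 5 \left(-10\right) = \frac{1}{-9} \left(-8\right) - 50 = \left(- \frac{1}{9}\right) \left(-8\right) - 50 = \frac{8}{9} - 50 = - \frac{442}{9} \approx -49.111$)
$- \frac{505}{\left(118 + 241\right) \frac{1}{n + \left(125 - 53\right)}} = - \frac{505}{\left(118 + 241\right) \frac{1}{- \frac{442}{9} + \left(125 - 53\right)}} = - \frac{505}{359 \frac{1}{- \frac{442}{9} + 72}} = - \frac{505}{359 \frac{1}{\frac{206}{9}}} = - \frac{505}{359 \cdot \frac{9}{206}} = - \frac{505}{\frac{3231}{206}} = \left(-505\right) \frac{206}{3231} = - \frac{104030}{3231}$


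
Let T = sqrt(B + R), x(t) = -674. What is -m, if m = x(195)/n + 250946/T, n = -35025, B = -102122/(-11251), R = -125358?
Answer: -674/35025 + 125473*I*sqrt(247926462199)/88143796 ≈ -0.019243 + 708.79*I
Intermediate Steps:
B = 102122/11251 (B = -102122*(-1/11251) = 102122/11251 ≈ 9.0767)
T = 8*I*sqrt(247926462199)/11251 (T = sqrt(102122/11251 - 125358) = sqrt(-1410300736/11251) = 8*I*sqrt(247926462199)/11251 ≈ 354.05*I)
m = 674/35025 - 125473*I*sqrt(247926462199)/88143796 (m = -674/(-35025) + 250946/((8*I*sqrt(247926462199)/11251)) = -674*(-1/35025) + 250946*(-I*sqrt(247926462199)/176287592) = 674/35025 - 125473*I*sqrt(247926462199)/88143796 ≈ 0.019243 - 708.79*I)
-m = -(674/35025 - 125473*I*sqrt(247926462199)/88143796) = -674/35025 + 125473*I*sqrt(247926462199)/88143796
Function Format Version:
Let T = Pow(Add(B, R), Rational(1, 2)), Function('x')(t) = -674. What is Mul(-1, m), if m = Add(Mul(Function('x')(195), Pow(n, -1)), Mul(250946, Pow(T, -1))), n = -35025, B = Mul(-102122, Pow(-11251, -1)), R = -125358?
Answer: Add(Rational(-674, 35025), Mul(Rational(125473, 88143796), I, Pow(247926462199, Rational(1, 2)))) ≈ Add(-0.019243, Mul(708.79, I))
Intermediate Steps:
B = Rational(102122, 11251) (B = Mul(-102122, Rational(-1, 11251)) = Rational(102122, 11251) ≈ 9.0767)
T = Mul(Rational(8, 11251), I, Pow(247926462199, Rational(1, 2))) (T = Pow(Add(Rational(102122, 11251), -125358), Rational(1, 2)) = Pow(Rational(-1410300736, 11251), Rational(1, 2)) = Mul(Rational(8, 11251), I, Pow(247926462199, Rational(1, 2))) ≈ Mul(354.05, I))
m = Add(Rational(674, 35025), Mul(Rational(-125473, 88143796), I, Pow(247926462199, Rational(1, 2)))) (m = Add(Mul(-674, Pow(-35025, -1)), Mul(250946, Pow(Mul(Rational(8, 11251), I, Pow(247926462199, Rational(1, 2))), -1))) = Add(Mul(-674, Rational(-1, 35025)), Mul(250946, Mul(Rational(-1, 176287592), I, Pow(247926462199, Rational(1, 2))))) = Add(Rational(674, 35025), Mul(Rational(-125473, 88143796), I, Pow(247926462199, Rational(1, 2)))) ≈ Add(0.019243, Mul(-708.79, I)))
Mul(-1, m) = Mul(-1, Add(Rational(674, 35025), Mul(Rational(-125473, 88143796), I, Pow(247926462199, Rational(1, 2))))) = Add(Rational(-674, 35025), Mul(Rational(125473, 88143796), I, Pow(247926462199, Rational(1, 2))))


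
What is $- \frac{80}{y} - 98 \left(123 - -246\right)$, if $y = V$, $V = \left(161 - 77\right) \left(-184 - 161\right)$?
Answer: $- \frac{52398734}{1449} \approx -36162.0$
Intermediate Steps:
$V = -28980$ ($V = 84 \left(-345\right) = -28980$)
$y = -28980$
$- \frac{80}{y} - 98 \left(123 - -246\right) = - \frac{80}{-28980} - 98 \left(123 - -246\right) = \left(-80\right) \left(- \frac{1}{28980}\right) - 98 \left(123 + 246\right) = \frac{4}{1449} - 36162 = - \frac{52398734}{1449}$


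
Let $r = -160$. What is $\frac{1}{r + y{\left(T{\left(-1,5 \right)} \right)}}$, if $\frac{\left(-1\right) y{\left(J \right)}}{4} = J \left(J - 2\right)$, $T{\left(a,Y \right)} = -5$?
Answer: $- \frac{1}{300} \approx -0.0033333$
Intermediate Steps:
$y{\left(J \right)} = - 4 J \left(-2 + J\right)$ ($y{\left(J \right)} = - 4 J \left(J - 2\right) = - 4 J \left(-2 + J\right)$)
$\frac{1}{r + y{\left(T{\left(-1,5 \right)} \right)}} = \frac{1}{-160 + 4 \left(-5\right) \left(2 - -5\right)} = \frac{1}{-160 + 4 \left(-5\right) \left(2 + 5\right)} = \frac{1}{-160 + 4 \left(-5\right) 7} = \frac{1}{-160 - 140} = \frac{1}{-300} = - \frac{1}{300}$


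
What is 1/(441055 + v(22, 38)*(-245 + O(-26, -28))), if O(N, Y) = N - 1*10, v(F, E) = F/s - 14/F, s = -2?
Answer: 11/4887573 ≈ 2.2506e-6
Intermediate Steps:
v(F, E) = -14/F - F/2 (v(F, E) = F/(-2) - 14/F = F*(-1/2) - 14/F = -F/2 - 14/F = -14/F - F/2)
O(N, Y) = -10 + N (O(N, Y) = N - 10 = -10 + N)
1/(441055 + v(22, 38)*(-245 + O(-26, -28))) = 1/(441055 + (-14/22 - 1/2*22)*(-245 + (-10 - 26))) = 1/(441055 + (-14*1/22 - 11)*(-245 - 36)) = 1/(441055 + (-7/11 - 11)*(-281)) = 1/(441055 - 128/11*(-281)) = 1/(441055 + 35968/11) = 1/(4887573/11) = 11/4887573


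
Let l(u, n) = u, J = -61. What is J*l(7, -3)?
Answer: -427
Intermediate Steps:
J*l(7, -3) = -61*7 = -427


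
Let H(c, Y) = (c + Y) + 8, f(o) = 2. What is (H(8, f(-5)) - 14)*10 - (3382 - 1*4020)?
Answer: 678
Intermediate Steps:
H(c, Y) = 8 + Y + c (H(c, Y) = (Y + c) + 8 = 8 + Y + c)
(H(8, f(-5)) - 14)*10 - (3382 - 1*4020) = ((8 + 2 + 8) - 14)*10 - (3382 - 1*4020) = (18 - 14)*10 - (3382 - 4020) = 4*10 - 1*(-638) = 40 + 638 = 678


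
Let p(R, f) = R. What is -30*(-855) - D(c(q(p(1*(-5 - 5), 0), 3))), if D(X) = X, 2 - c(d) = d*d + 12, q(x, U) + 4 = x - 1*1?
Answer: 25885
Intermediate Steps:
q(x, U) = -5 + x (q(x, U) = -4 + (x - 1*1) = -4 + (x - 1) = -4 + (-1 + x) = -5 + x)
c(d) = -10 - d² (c(d) = 2 - (d*d + 12) = 2 - (d² + 12) = 2 - (12 + d²) = 2 + (-12 - d²) = -10 - d²)
-30*(-855) - D(c(q(p(1*(-5 - 5), 0), 3))) = -30*(-855) - (-10 - (-5 + 1*(-5 - 5))²) = 25650 - (-10 - (-5 + 1*(-10))²) = 25650 - (-10 - (-5 - 10)²) = 25650 - (-10 - 1*(-15)²) = 25650 - (-10 - 1*225) = 25650 - (-10 - 225) = 25650 - 1*(-235) = 25650 + 235 = 25885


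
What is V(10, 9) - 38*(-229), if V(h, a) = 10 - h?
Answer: 8702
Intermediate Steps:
V(10, 9) - 38*(-229) = (10 - 1*10) - 38*(-229) = (10 - 10) + 8702 = 0 + 8702 = 8702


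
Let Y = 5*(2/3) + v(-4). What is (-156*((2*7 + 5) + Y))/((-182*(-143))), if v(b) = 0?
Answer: -134/1001 ≈ -0.13387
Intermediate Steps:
Y = 10/3 (Y = 5*(2/3) + 0 = 5*(2*(⅓)) + 0 = 5*(⅔) + 0 = 10/3 + 0 = 10/3 ≈ 3.3333)
(-156*((2*7 + 5) + Y))/((-182*(-143))) = (-156*((2*7 + 5) + 10/3))/((-182*(-143))) = -156*((14 + 5) + 10/3)/26026 = -156*(19 + 10/3)*(1/26026) = -156*67/3*(1/26026) = -3484*1/26026 = -134/1001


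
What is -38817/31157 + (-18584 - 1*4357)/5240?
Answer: -918173817/163262680 ≈ -5.6239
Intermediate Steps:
-38817/31157 + (-18584 - 1*4357)/5240 = -38817*1/31157 + (-18584 - 4357)*(1/5240) = -38817/31157 - 22941*1/5240 = -38817/31157 - 22941/5240 = -918173817/163262680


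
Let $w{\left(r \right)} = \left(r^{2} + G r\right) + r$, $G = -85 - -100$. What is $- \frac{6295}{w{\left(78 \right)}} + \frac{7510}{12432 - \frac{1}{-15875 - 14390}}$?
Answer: $- \frac{702030578095}{2758697854692} \approx -0.25448$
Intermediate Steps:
$G = 15$ ($G = -85 + 100 = 15$)
$w{\left(r \right)} = r^{2} + 16 r$ ($w{\left(r \right)} = \left(r^{2} + 15 r\right) + r = r^{2} + 16 r$)
$- \frac{6295}{w{\left(78 \right)}} + \frac{7510}{12432 - \frac{1}{-15875 - 14390}} = - \frac{6295}{78 \left(16 + 78\right)} + \frac{7510}{12432 - \frac{1}{-15875 - 14390}} = - \frac{6295}{78 \cdot 94} + \frac{7510}{12432 - \frac{1}{-30265}} = - \frac{6295}{7332} + \frac{7510}{12432 - - \frac{1}{30265}} = \left(-6295\right) \frac{1}{7332} + \frac{7510}{12432 + \frac{1}{30265}} = - \frac{6295}{7332} + \frac{7510}{\frac{376254481}{30265}} = - \frac{6295}{7332} + 7510 \cdot \frac{30265}{376254481} = - \frac{6295}{7332} + \frac{227290150}{376254481} = - \frac{702030578095}{2758697854692}$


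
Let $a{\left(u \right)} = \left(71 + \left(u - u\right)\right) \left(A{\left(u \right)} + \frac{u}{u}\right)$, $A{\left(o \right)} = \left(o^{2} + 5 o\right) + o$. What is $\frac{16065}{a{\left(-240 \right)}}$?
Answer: $\frac{2295}{569633} \approx 0.0040289$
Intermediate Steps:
$A{\left(o \right)} = o^{2} + 6 o$
$a{\left(u \right)} = 71 + 71 u \left(6 + u\right)$ ($a{\left(u \right)} = \left(71 + \left(u - u\right)\right) \left(u \left(6 + u\right) + \frac{u}{u}\right) = \left(71 + 0\right) \left(u \left(6 + u\right) + 1\right) = 71 \left(1 + u \left(6 + u\right)\right) = 71 + 71 u \left(6 + u\right)$)
$\frac{16065}{a{\left(-240 \right)}} = \frac{16065}{71 + 71 \left(-240\right) \left(6 - 240\right)} = \frac{16065}{71 + 71 \left(-240\right) \left(-234\right)} = \frac{16065}{71 + 3987360} = \frac{16065}{3987431} = 16065 \cdot \frac{1}{3987431} = \frac{2295}{569633}$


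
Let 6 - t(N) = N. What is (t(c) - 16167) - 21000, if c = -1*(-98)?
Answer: -37259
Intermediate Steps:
c = 98
t(N) = 6 - N
(t(c) - 16167) - 21000 = ((6 - 1*98) - 16167) - 21000 = ((6 - 98) - 16167) - 21000 = (-92 - 16167) - 21000 = -16259 - 21000 = -37259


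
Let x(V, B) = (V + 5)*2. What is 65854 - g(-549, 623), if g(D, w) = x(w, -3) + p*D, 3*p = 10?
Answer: 66428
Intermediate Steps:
x(V, B) = 10 + 2*V (x(V, B) = (5 + V)*2 = 10 + 2*V)
p = 10/3 (p = (⅓)*10 = 10/3 ≈ 3.3333)
g(D, w) = 10 + 2*w + 10*D/3 (g(D, w) = (10 + 2*w) + 10*D/3 = 10 + 2*w + 10*D/3)
65854 - g(-549, 623) = 65854 - (10 + 2*623 + (10/3)*(-549)) = 65854 - (10 + 1246 - 1830) = 65854 - 1*(-574) = 65854 + 574 = 66428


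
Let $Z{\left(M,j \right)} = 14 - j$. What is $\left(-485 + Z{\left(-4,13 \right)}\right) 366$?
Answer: $-177144$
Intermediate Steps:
$\left(-485 + Z{\left(-4,13 \right)}\right) 366 = \left(-485 + \left(14 - 13\right)\right) 366 = \left(-485 + 1\right) 366 = \left(-484\right) 366 = -177144$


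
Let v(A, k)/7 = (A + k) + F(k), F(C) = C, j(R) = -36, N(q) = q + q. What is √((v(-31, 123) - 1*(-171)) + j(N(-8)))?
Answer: 2*√410 ≈ 40.497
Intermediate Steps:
N(q) = 2*q
v(A, k) = 7*A + 14*k (v(A, k) = 7*((A + k) + k) = 7*(A + 2*k) = 7*A + 14*k)
√((v(-31, 123) - 1*(-171)) + j(N(-8))) = √(((7*(-31) + 14*123) - 1*(-171)) - 36) = √(((-217 + 1722) + 171) - 36) = √((1505 + 171) - 36) = √(1676 - 36) = √1640 = 2*√410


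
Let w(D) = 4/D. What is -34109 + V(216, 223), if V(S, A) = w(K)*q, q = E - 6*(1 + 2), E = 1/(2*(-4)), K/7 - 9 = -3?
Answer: -2865301/84 ≈ -34111.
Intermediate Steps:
K = 42 (K = 63 + 7*(-3) = 63 - 21 = 42)
E = -⅛ (E = 1/(-8) = -⅛ ≈ -0.12500)
q = -145/8 (q = -⅛ - 6*(1 + 2) = -⅛ - 6*3 = -⅛ - 1*18 = -⅛ - 18 = -145/8 ≈ -18.125)
V(S, A) = -145/84 (V(S, A) = (4/42)*(-145/8) = (4*(1/42))*(-145/8) = (2/21)*(-145/8) = -145/84)
-34109 + V(216, 223) = -34109 - 145/84 = -2865301/84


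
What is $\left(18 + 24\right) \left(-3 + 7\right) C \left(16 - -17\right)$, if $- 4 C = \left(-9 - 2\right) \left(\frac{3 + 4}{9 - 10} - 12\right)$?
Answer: $-289674$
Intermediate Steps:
$C = - \frac{209}{4}$ ($C = - \frac{\left(-9 - 2\right) \left(\frac{3 + 4}{9 - 10} - 12\right)}{4} = - \frac{\left(-11\right) \left(\frac{7}{-1} - 12\right)}{4} = - \frac{\left(-11\right) \left(7 \left(-1\right) - 12\right)}{4} = - \frac{\left(-11\right) \left(-7 - 12\right)}{4} = - \frac{\left(-11\right) \left(-19\right)}{4} = \left(- \frac{1}{4}\right) 209 = - \frac{209}{4} \approx -52.25$)
$\left(18 + 24\right) \left(-3 + 7\right) C \left(16 - -17\right) = \left(18 + 24\right) \left(-3 + 7\right) \left(- \frac{209}{4}\right) \left(16 - -17\right) = 42 \cdot 4 \left(- \frac{209}{4}\right) \left(16 + 17\right) = 168 \left(- \frac{209}{4}\right) 33 = \left(-8778\right) 33 = -289674$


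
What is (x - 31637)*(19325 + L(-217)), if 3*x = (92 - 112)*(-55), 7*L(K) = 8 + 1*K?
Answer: -4223558842/7 ≈ -6.0337e+8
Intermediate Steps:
L(K) = 8/7 + K/7 (L(K) = (8 + 1*K)/7 = (8 + K)/7 = 8/7 + K/7)
x = 1100/3 (x = ((92 - 112)*(-55))/3 = (-20*(-55))/3 = (⅓)*1100 = 1100/3 ≈ 366.67)
(x - 31637)*(19325 + L(-217)) = (1100/3 - 31637)*(19325 + (8/7 + (⅐)*(-217))) = -93811*(19325 + (8/7 - 31))/3 = -93811*(19325 - 209/7)/3 = -93811/3*135066/7 = -4223558842/7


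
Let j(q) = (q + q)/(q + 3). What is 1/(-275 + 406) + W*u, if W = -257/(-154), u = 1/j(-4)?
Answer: 34899/161392 ≈ 0.21624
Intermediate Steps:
j(q) = 2*q/(3 + q) (j(q) = (2*q)/(3 + q) = 2*q/(3 + q))
u = 1/8 (u = 1/(2*(-4)/(3 - 4)) = 1/(2*(-4)/(-1)) = 1/(2*(-4)*(-1)) = 1/8 ≈ 0.12500)
W = 257/154 (W = -257*(-1/154) = 257/154 ≈ 1.6688)
1/(-275 + 406) + W*u = 1/(-275 + 406) + (257/154)*(1/8) = 1/131 + 257/1232 = 34899/161392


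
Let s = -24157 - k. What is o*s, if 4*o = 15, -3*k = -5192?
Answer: -388315/4 ≈ -97079.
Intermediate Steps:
k = 5192/3 (k = -⅓*(-5192) = 5192/3 ≈ 1730.7)
s = -77663/3 (s = -24157 - 1*5192/3 = -24157 - 5192/3 = -77663/3 ≈ -25888.)
o = 15/4 (o = (¼)*15 = 15/4 ≈ 3.7500)
o*s = (15/4)*(-77663/3) = -388315/4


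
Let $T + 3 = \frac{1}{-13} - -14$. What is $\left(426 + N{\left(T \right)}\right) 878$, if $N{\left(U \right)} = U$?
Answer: $\frac{4987040}{13} \approx 3.8362 \cdot 10^{5}$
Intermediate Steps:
$T = \frac{142}{13}$ ($T = -3 + \left(\frac{1}{-13} - -14\right) = -3 + \left(- \frac{1}{13} + 14\right) = -3 + \frac{181}{13} = \frac{142}{13} \approx 10.923$)
$\left(426 + N{\left(T \right)}\right) 878 = \left(426 + \frac{142}{13}\right) 878 = \frac{5680}{13} \cdot 878 = \frac{4987040}{13}$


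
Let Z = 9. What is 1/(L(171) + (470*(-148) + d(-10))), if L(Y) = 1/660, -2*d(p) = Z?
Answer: -660/45912569 ≈ -1.4375e-5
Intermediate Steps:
d(p) = -9/2 (d(p) = -1/2*9 = -9/2)
L(Y) = 1/660
1/(L(171) + (470*(-148) + d(-10))) = 1/(1/660 + (470*(-148) - 9/2)) = 1/(1/660 + (-69560 - 9/2)) = 1/(1/660 - 139129/2) = 1/(-45912569/660) = -660/45912569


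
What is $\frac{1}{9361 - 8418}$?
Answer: $\frac{1}{943} \approx 0.0010604$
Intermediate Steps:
$\frac{1}{9361 - 8418} = \frac{1}{943}$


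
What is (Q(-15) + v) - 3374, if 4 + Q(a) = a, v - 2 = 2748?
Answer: -643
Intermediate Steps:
v = 2750 (v = 2 + 2748 = 2750)
Q(a) = -4 + a
(Q(-15) + v) - 3374 = ((-4 - 15) + 2750) - 3374 = (-19 + 2750) - 3374 = 2731 - 3374 = -643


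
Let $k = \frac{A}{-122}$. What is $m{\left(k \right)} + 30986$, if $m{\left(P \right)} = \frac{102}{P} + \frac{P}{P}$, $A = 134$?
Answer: $\frac{2069907}{67} \approx 30894.0$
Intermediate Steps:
$k = - \frac{67}{61}$ ($k = \frac{134}{-122} = 134 \left(- \frac{1}{122}\right) = - \frac{67}{61} \approx -1.0984$)
$m{\left(P \right)} = 1 + \frac{102}{P}$ ($m{\left(P \right)} = \frac{102}{P} + 1 = 1 + \frac{102}{P}$)
$m{\left(k \right)} + 30986 = \frac{102 - \frac{67}{61}}{- \frac{67}{61}} + 30986 = \left(- \frac{61}{67}\right) \frac{6155}{61} + 30986 = - \frac{6155}{67} + 30986 = \frac{2069907}{67}$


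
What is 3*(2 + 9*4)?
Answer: 114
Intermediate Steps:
3*(2 + 9*4) = 3*(2 + 36) = 3*38 = 114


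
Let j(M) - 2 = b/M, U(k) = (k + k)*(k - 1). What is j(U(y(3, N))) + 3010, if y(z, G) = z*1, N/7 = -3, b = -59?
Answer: 36085/12 ≈ 3007.1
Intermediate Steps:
N = -21 (N = 7*(-3) = -21)
y(z, G) = z
U(k) = 2*k*(-1 + k) (U(k) = (2*k)*(-1 + k) = 2*k*(-1 + k))
j(M) = 2 - 59/M
j(U(y(3, N))) + 3010 = (2 - 59*1/(6*(-1 + 3))) + 3010 = (2 - 59/(2*3*2)) + 3010 = (2 - 59/12) + 3010 = -35/12 + 3010 = 36085/12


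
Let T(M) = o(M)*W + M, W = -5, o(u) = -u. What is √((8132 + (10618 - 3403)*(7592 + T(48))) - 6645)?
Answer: √56855687 ≈ 7540.3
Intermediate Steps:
T(M) = 6*M (T(M) = -M*(-5) + M = 5*M + M = 6*M)
√((8132 + (10618 - 3403)*(7592 + T(48))) - 6645) = √((8132 + (10618 - 3403)*(7592 + 6*48)) - 6645) = √((8132 + 7215*(7592 + 288)) - 6645) = √((8132 + 7215*7880) - 6645) = √((8132 + 56854200) - 6645) = √(56862332 - 6645) = √56855687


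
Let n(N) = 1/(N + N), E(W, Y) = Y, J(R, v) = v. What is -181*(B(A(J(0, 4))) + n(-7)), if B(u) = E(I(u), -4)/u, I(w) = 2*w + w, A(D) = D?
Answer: 2715/14 ≈ 193.93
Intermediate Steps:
I(w) = 3*w
n(N) = 1/(2*N)
B(u) = -4/u
-181*(B(A(J(0, 4))) + n(-7)) = -181*(-4/4 + (1/2)/(-7)) = -181*(-4*1/4 + (1/2)*(-1/7)) = -181*(-1 - 1/14) = -181*(-15/14) = 2715/14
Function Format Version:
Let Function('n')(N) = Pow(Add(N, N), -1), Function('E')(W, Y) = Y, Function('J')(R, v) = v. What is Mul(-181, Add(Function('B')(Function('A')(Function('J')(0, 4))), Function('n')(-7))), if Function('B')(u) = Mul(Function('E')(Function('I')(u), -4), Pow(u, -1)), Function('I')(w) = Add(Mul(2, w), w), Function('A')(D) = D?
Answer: Rational(2715, 14) ≈ 193.93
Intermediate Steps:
Function('I')(w) = Mul(3, w)
Function('n')(N) = Mul(Rational(1, 2), Pow(N, -1)) (Function('n')(N) = Pow(Mul(2, N), -1) = Mul(Rational(1, 2), Pow(N, -1)))
Function('B')(u) = Mul(-4, Pow(u, -1))
Mul(-181, Add(Function('B')(Function('A')(Function('J')(0, 4))), Function('n')(-7))) = Mul(-181, Add(Mul(-4, Pow(4, -1)), Mul(Rational(1, 2), Pow(-7, -1)))) = Mul(-181, Add(Mul(-4, Rational(1, 4)), Mul(Rational(1, 2), Rational(-1, 7)))) = Mul(-181, Add(-1, Rational(-1, 14))) = Mul(-181, Rational(-15, 14)) = Rational(2715, 14)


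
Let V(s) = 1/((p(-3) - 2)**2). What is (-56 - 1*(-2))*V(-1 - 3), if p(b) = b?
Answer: -54/25 ≈ -2.1600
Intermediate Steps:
V(s) = 1/25 (V(s) = 1/((-3 - 2)**2) = 1/((-5)**2) = 1/25)
(-56 - 1*(-2))*V(-1 - 3) = (-56 - 1*(-2))*(1/25) = (-56 + 2)*(1/25) = -54*1/25 = -54/25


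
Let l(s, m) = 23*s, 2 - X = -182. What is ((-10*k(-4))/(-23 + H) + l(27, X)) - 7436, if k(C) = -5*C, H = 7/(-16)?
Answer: -102097/15 ≈ -6806.5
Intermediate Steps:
X = 184 (X = 2 - 1*(-182) = 2 + 182 = 184)
H = -7/16 (H = 7*(-1/16) = -7/16 ≈ -0.43750)
((-10*k(-4))/(-23 + H) + l(27, X)) - 7436 = ((-(-50)*(-4))/(-23 - 7/16) + 23*27) - 7436 = ((-10*20)/(-375/16) + 621) - 7436 = (-200*(-16/375) + 621) - 7436 = (128/15 + 621) - 7436 = 9443/15 - 7436 = -102097/15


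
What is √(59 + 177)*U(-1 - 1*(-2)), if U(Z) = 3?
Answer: 6*√59 ≈ 46.087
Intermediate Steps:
√(59 + 177)*U(-1 - 1*(-2)) = √(59 + 177)*3 = √236*3 = (2*√59)*3 = 6*√59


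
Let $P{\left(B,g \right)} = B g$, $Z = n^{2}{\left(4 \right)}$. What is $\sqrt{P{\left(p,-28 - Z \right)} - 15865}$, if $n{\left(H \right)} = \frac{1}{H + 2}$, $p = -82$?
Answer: $\frac{i \sqrt{488402}}{6} \approx 116.48 i$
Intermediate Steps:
$n{\left(H \right)} = \frac{1}{2 + H}$
$Z = \frac{1}{36}$ ($Z = \left(\frac{1}{2 + 4}\right)^{2} = \left(\frac{1}{6}\right)^{2} = \frac{1}{36} \approx 0.027778$)
$\sqrt{P{\left(p,-28 - Z \right)} - 15865} = \sqrt{- 82 \left(-28 - \frac{1}{36}\right) - 15865} = \sqrt{\left(-82\right) \left(- \frac{1009}{36}\right) - 15865} = \sqrt{\frac{41369}{18} - 15865} = \sqrt{- \frac{244201}{18}} = \frac{i \sqrt{488402}}{6}$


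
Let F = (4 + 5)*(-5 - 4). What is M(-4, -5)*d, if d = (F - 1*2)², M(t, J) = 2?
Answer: 13778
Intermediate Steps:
F = -81 (F = 9*(-9) = -81)
d = 6889 (d = (-81 - 1*2)² = (-81 - 2)² = (-83)² = 6889)
M(-4, -5)*d = 2*6889 = 13778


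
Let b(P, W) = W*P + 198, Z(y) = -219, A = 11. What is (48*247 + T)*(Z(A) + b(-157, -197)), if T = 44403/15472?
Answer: 1417753321245/3868 ≈ 3.6653e+8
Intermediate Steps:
b(P, W) = 198 + P*W (b(P, W) = P*W + 198 = 198 + P*W)
T = 44403/15472 (T = 44403*(1/15472) = 44403/15472 ≈ 2.8699)
(48*247 + T)*(Z(A) + b(-157, -197)) = (48*247 + 44403/15472)*(-219 + (198 - 157*(-197))) = (11856 + 44403/15472)*(-219 + (198 + 30929)) = 183480435*(-219 + 31127)/15472 = (183480435/15472)*30908 = 1417753321245/3868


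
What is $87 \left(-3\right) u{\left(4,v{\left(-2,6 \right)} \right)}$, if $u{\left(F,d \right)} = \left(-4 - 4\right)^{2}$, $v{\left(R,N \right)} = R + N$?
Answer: $-16704$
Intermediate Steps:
$v{\left(R,N \right)} = N + R$
$u{\left(F,d \right)} = 64$ ($u{\left(F,d \right)} = \left(-8\right)^{2} = 64$)
$87 \left(-3\right) u{\left(4,v{\left(-2,6 \right)} \right)} = 87 \left(-3\right) 64 = \left(-261\right) 64 = -16704$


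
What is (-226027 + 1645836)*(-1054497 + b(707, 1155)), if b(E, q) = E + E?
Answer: -1495176721147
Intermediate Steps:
b(E, q) = 2*E
(-226027 + 1645836)*(-1054497 + b(707, 1155)) = (-226027 + 1645836)*(-1054497 + 2*707) = 1419809*(-1054497 + 1414) = 1419809*(-1053083) = -1495176721147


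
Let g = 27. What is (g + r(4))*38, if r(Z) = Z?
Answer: 1178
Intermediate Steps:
(g + r(4))*38 = (27 + 4)*38 = 31*38 = 1178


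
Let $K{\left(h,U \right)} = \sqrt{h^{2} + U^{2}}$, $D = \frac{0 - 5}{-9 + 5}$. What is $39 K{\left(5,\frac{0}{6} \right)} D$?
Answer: $\frac{975}{4} \approx 243.75$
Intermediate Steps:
$D = \frac{5}{4}$ ($D = - \frac{5}{-4} = \left(-5\right) \left(- \frac{1}{4}\right) = \frac{5}{4} \approx 1.25$)
$K{\left(h,U \right)} = \sqrt{U^{2} + h^{2}}$
$39 K{\left(5,\frac{0}{6} \right)} D = 39 \sqrt{\left(\frac{0}{6}\right)^{2} + 5^{2}} \cdot \frac{5}{4} = 39 \sqrt{\left(0 \cdot \frac{1}{6}\right)^{2} + 25} \cdot \frac{5}{4} = 39 \sqrt{0^{2} + 25} \cdot \frac{5}{4} = 39 \sqrt{0 + 25} \cdot \frac{5}{4} = 39 \sqrt{25} \cdot \frac{5}{4} = 39 \cdot 5 \cdot \frac{5}{4} = 195 \cdot \frac{5}{4} = \frac{975}{4}$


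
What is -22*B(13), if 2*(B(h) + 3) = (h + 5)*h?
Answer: -2508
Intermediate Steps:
B(h) = -3 + h*(5 + h)/2 (B(h) = -3 + ((h + 5)*h)/2 = -3 + ((5 + h)*h)/2 = -3 + (h*(5 + h))/2 = -3 + h*(5 + h)/2)
-22*B(13) = -22*(-3 + (1/2)*13**2 + (5/2)*13) = -22*(-3 + (1/2)*169 + 65/2) = -22*(-3 + 169/2 + 65/2) = -22*114 = -2508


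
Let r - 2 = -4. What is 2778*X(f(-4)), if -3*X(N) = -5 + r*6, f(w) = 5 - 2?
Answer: 15742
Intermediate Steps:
r = -2 (r = 2 - 4 = -2)
f(w) = 3
X(N) = 17/3 (X(N) = -(-5 - 2*6)/3 = -(-5 - 12)/3 = -⅓*(-17) = 17/3)
2778*X(f(-4)) = 2778*(17/3) = 15742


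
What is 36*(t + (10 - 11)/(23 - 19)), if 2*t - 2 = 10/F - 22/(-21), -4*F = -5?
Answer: 1329/7 ≈ 189.86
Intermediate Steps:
F = 5/4 (F = -¼*(-5) = 5/4 ≈ 1.2500)
t = 116/21 (t = 1 + (10/(5/4) - 22/(-21))/2 = 1 + (10*(⅘) - 22*(-1/21))/2 = 1 + (8 + 22/21)/2 = 1 + (½)*(190/21) = 1 + 95/21 = 116/21 ≈ 5.5238)
36*(t + (10 - 11)/(23 - 19)) = 36*(116/21 + (10 - 11)/(23 - 19)) = 36*(116/21 - 1/4) = 36*(116/21 - 1*¼) = 36*(116/21 - ¼) = 36*(443/84) = 1329/7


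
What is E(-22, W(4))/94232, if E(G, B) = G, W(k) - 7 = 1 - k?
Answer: -11/47116 ≈ -0.00023347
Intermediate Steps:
W(k) = 8 - k (W(k) = 7 + (1 - k) = 8 - k)
E(-22, W(4))/94232 = -22/94232 = -22*1/94232 = -11/47116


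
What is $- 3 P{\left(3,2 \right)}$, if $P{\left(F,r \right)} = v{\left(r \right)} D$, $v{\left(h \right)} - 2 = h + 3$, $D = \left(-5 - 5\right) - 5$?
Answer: $315$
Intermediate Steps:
$D = -15$ ($D = \left(-5 - 5\right) - 5 = -10 - 5 = -15$)
$v{\left(h \right)} = 5 + h$ ($v{\left(h \right)} = 2 + \left(h + 3\right) = 2 + \left(3 + h\right) = 5 + h$)
$P{\left(F,r \right)} = -75 - 15 r$ ($P{\left(F,r \right)} = \left(5 + r\right) \left(-15\right) = -75 - 15 r$)
$- 3 P{\left(3,2 \right)} = - 3 \left(-75 - 30\right) = \left(-3\right) \left(-105\right) = 315$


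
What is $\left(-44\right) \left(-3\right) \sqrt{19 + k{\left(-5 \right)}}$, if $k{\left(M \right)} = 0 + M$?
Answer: $132 \sqrt{14} \approx 493.9$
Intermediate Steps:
$k{\left(M \right)} = M$
$\left(-44\right) \left(-3\right) \sqrt{19 + k{\left(-5 \right)}} = \left(-44\right) \left(-3\right) \sqrt{19 - 5} = 132 \sqrt{14}$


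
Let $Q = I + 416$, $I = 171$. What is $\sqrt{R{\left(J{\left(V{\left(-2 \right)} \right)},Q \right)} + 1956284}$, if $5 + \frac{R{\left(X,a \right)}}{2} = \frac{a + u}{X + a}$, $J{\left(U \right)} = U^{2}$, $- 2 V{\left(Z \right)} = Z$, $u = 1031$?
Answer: $\frac{\sqrt{862719261}}{21} \approx 1398.7$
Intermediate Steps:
$V{\left(Z \right)} = - \frac{Z}{2}$
$Q = 587$ ($Q = 171 + 416 = 587$)
$R{\left(X,a \right)} = -10 + \frac{2 \left(1031 + a\right)}{X + a}$ ($R{\left(X,a \right)} = -10 + 2 \frac{a + 1031}{X + a} = -10 + 2 \frac{1031 + a}{X + a} = -10 + \frac{2 \left(1031 + a\right)}{X + a}$)
$\sqrt{R{\left(J{\left(V{\left(-2 \right)} \right)},Q \right)} + 1956284} = \sqrt{\frac{2 \left(1031 - 5 \left(\left(- \frac{1}{2}\right) \left(-2\right)\right)^{2} - 2348\right)}{\left(\left(- \frac{1}{2}\right) \left(-2\right)\right)^{2} + 587} + 1956284} = \sqrt{\frac{2 \left(1031 - 5 \cdot 1^{2} - 2348\right)}{1^{2} + 587} + 1956284} = \sqrt{\frac{2 \left(1031 - 5 - 2348\right)}{1 + 587} + 1956284} = \sqrt{\frac{2 \left(1031 - 5 - 2348\right)}{588} + 1956284} = \sqrt{2 \cdot \frac{1}{588} \left(-1322\right) + 1956284} = \sqrt{- \frac{661}{147} + 1956284} = \sqrt{\frac{287573087}{147}} = \frac{\sqrt{862719261}}{21}$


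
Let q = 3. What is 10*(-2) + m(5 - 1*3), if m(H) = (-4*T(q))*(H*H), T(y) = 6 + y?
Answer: -164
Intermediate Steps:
m(H) = -36*H² (m(H) = (-4*(6 + 3))*(H*H) = (-4*9)*H² = -36*H²)
10*(-2) + m(5 - 1*3) = 10*(-2) - 36*(5 - 1*3)² = -20 - 36*(5 - 3)² = -20 - 36*2² = -20 - 36*4 = -20 - 144 = -164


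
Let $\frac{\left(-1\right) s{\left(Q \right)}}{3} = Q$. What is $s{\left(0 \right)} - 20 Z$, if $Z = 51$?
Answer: $-1020$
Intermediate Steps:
$s{\left(Q \right)} = - 3 Q$
$s{\left(0 \right)} - 20 Z = \left(-3\right) 0 - 1020 = 0 - 1020 = -1020$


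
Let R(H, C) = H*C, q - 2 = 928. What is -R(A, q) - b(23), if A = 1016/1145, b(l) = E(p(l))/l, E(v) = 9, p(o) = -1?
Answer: -4348509/5267 ≈ -825.61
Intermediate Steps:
q = 930 (q = 2 + 928 = 930)
b(l) = 9/l
A = 1016/1145 (A = 1016*(1/1145) = 1016/1145 ≈ 0.88734)
R(H, C) = C*H
-R(A, q) - b(23) = -930*1016/1145 - 9/23 = -1*188976/229 - 9/23 = -188976/229 - 1*9/23 = -188976/229 - 9/23 = -4348509/5267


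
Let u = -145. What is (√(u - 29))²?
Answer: -174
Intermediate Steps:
(√(u - 29))² = (√(-145 - 29))² = (√(-174))² = (I*√174)² = -174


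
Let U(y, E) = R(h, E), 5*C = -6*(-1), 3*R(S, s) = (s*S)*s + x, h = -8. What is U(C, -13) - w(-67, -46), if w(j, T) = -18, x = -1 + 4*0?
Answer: -433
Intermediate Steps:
x = -1 (x = -1 + 0 = -1)
R(S, s) = -⅓ + S*s²/3 (R(S, s) = ((s*S)*s - 1)/3 = ((S*s)*s - 1)/3 = (S*s² - 1)/3 = (-1 + S*s²)/3 = -⅓ + S*s²/3)
C = 6/5 (C = (-6*(-1))/5 = (⅕)*6 = 6/5 ≈ 1.2000)
U(y, E) = -⅓ - 8*E²/3 (U(y, E) = -⅓ + (⅓)*(-8)*E² = -⅓ - 8*E²/3)
U(C, -13) - w(-67, -46) = (-⅓ - 8/3*(-13)²) - 1*(-18) = (-⅓ - 8/3*169) + 18 = (-⅓ - 1352/3) + 18 = -451 + 18 = -433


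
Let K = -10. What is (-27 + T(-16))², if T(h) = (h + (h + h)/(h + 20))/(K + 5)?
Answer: 12321/25 ≈ 492.84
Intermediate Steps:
T(h) = -h/5 - 2*h/(5*(20 + h)) (T(h) = (h + (h + h)/(h + 20))/(-10 + 5) = (h + (2*h)/(20 + h))/(-5) = (h + 2*h/(20 + h))*(-⅕) = -h/5 - 2*h/(5*(20 + h)))
(-27 + T(-16))² = (-27 - 1*(-16)*(22 - 16)/(100 + 5*(-16)))² = (-27 - 1*(-16)*6/(100 - 80))² = (-27 - 1*(-16)*6/20)² = (-27 - 1*(-16)*1/20*6)² = (-27 + 24/5)² = (-111/5)² = 12321/25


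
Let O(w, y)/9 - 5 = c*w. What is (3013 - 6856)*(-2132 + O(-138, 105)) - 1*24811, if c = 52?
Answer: 256191842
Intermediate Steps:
O(w, y) = 45 + 468*w (O(w, y) = 45 + 9*(52*w) = 45 + 468*w)
(3013 - 6856)*(-2132 + O(-138, 105)) - 1*24811 = (3013 - 6856)*(-2132 + (45 + 468*(-138))) - 1*24811 = -3843*(-2132 + (45 - 64584)) - 24811 = -3843*(-2132 - 64539) - 24811 = -3843*(-66671) - 24811 = 256216653 - 24811 = 256191842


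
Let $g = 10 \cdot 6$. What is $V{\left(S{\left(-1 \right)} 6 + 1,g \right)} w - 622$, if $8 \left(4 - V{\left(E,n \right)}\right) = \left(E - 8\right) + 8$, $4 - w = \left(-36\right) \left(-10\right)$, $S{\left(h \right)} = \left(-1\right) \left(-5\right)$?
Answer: $- \frac{1333}{2} \approx -666.5$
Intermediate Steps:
$g = 60$
$S{\left(h \right)} = 5$
$w = -356$ ($w = 4 - \left(-36\right) \left(-10\right) = 4 - 360 = -356$)
$V{\left(E,n \right)} = 4 - \frac{E}{8}$ ($V{\left(E,n \right)} = 4 - \frac{\left(E - 8\right) + 8}{8} = 4 - \frac{\left(-8 + E\right) + 8}{8} = 4 - \frac{E}{8}$)
$V{\left(S{\left(-1 \right)} 6 + 1,g \right)} w - 622 = \left(4 - \frac{5 \cdot 6 + 1}{8}\right) \left(-356\right) - 622 = \left(4 - \frac{30 + 1}{8}\right) \left(-356\right) - 622 = \left(4 - \frac{31}{8}\right) \left(-356\right) - 622 = \frac{1}{8} \left(-356\right) - 622 = - \frac{89}{2} - 622 = - \frac{1333}{2}$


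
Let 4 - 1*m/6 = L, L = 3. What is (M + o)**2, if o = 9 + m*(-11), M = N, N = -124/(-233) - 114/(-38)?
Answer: 155201764/54289 ≈ 2858.8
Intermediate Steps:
N = 823/233 (N = -124*(-1/233) - 114*(-1/38) = 124/233 + 3 = 823/233 ≈ 3.5322)
m = 6 (m = 24 - 6*3 = 24 - 18 = 6)
M = 823/233 ≈ 3.5322
o = -57 (o = 9 + 6*(-11) = 9 - 66 = -57)
(M + o)**2 = (823/233 - 57)**2 = (-12458/233)**2 = 155201764/54289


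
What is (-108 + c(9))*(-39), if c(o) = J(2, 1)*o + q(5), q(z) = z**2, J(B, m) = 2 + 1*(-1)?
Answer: 2886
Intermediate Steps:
J(B, m) = 1 (J(B, m) = 2 - 1 = 1)
c(o) = 25 + o (c(o) = 1*o + 5**2 = o + 25 = 25 + o)
(-108 + c(9))*(-39) = (-108 + (25 + 9))*(-39) = (-108 + 34)*(-39) = -74*(-39) = 2886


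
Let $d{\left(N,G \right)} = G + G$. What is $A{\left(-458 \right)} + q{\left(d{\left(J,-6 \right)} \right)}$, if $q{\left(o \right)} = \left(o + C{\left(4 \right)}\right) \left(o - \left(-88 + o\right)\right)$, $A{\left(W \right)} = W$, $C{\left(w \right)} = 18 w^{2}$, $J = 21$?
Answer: $23830$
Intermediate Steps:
$d{\left(N,G \right)} = 2 G$
$q{\left(o \right)} = 25344 + 88 o$ ($q{\left(o \right)} = \left(o + 18 \cdot 4^{2}\right) \left(o - \left(-88 + o\right)\right) = \left(o + 18 \cdot 16\right) \left(o - \left(-88 + o\right)\right) = \left(o + 288\right) 88 = \left(288 + o\right) 88 = 25344 + 88 o$)
$A{\left(-458 \right)} + q{\left(d{\left(J,-6 \right)} \right)} = -458 + \left(25344 + 88 \cdot 2 \left(-6\right)\right) = -458 + \left(25344 + 88 \left(-12\right)\right) = -458 + \left(25344 - 1056\right) = -458 + 24288 = 23830$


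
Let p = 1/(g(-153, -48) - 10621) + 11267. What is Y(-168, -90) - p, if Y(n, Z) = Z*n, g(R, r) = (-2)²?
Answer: 40907302/10617 ≈ 3853.0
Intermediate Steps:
g(R, r) = 4
p = 119621738/10617 (p = 1/(4 - 10621) + 11267 = 1/(-10617) + 11267 = -1/10617 + 11267 = 119621738/10617 ≈ 11267.)
Y(-168, -90) - p = -90*(-168) - 1*119621738/10617 = 15120 - 119621738/10617 = 40907302/10617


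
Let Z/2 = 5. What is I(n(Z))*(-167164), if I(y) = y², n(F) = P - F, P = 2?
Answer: -10698496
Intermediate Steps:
Z = 10 (Z = 2*5 = 10)
n(F) = 2 - F
I(n(Z))*(-167164) = (2 - 1*10)²*(-167164) = (2 - 10)²*(-167164) = (-8)²*(-167164) = 64*(-167164) = -10698496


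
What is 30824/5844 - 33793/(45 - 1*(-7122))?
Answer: 1952443/3490329 ≈ 0.55939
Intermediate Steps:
30824/5844 - 33793/(45 - 1*(-7122)) = 30824*(1/5844) - 33793/(45 + 7122) = 7706/1461 - 33793/7167 = 1952443/3490329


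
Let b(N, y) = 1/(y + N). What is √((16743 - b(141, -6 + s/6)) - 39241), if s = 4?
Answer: I*√3726772423/407 ≈ 149.99*I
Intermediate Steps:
b(N, y) = 1/(N + y)
√((16743 - b(141, -6 + s/6)) - 39241) = √((16743 - 1/(141 + (-6 + 4/6))) - 39241) = √((16743 - 1/(141 + (-6 + (⅙)*4))) - 39241) = √((16743 - 1/(141 + (-6 + ⅔))) - 39241) = √((16743 - 1/(141 - 16/3)) - 39241) = √((16743 - 1/407/3) - 39241) = √((16743 - 1*3/407) - 39241) = √((16743 - 3/407) - 39241) = √(6814398/407 - 39241) = √(-9156689/407) = I*√3726772423/407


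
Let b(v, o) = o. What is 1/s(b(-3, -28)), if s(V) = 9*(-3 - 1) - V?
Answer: -⅛ ≈ -0.12500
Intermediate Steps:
s(V) = -36 - V (s(V) = 9*(-4) - V = -36 - V)
1/s(b(-3, -28)) = 1/(-36 - 1*(-28)) = 1/(-36 + 28) = 1/(-8) = -⅛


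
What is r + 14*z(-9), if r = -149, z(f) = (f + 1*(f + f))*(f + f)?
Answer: 6655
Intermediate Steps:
z(f) = 6*f² (z(f) = (f + 1*(2*f))*(2*f) = (f + 2*f)*(2*f) = (3*f)*(2*f) = 6*f²)
r + 14*z(-9) = -149 + 14*(6*(-9)²) = -149 + 14*(6*81) = -149 + 14*486 = -149 + 6804 = 6655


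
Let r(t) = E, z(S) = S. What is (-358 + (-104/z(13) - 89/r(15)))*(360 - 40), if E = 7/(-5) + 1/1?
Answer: -45920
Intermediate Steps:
E = -⅖ (E = 7*(-⅕) + 1*1 = -7/5 + 1 = -⅖ ≈ -0.40000)
r(t) = -⅖
(-358 + (-104/z(13) - 89/r(15)))*(360 - 40) = (-358 + (-104/13 - 89/(-⅖)))*(360 - 40) = (-358 + (-104*1/13 - 89*(-5/2)))*320 = (-358 + (-8 + 445/2))*320 = (-358 + 429/2)*320 = -287/2*320 = -45920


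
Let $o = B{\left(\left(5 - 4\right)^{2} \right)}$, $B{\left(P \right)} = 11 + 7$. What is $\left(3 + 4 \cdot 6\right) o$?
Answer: $486$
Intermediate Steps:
$B{\left(P \right)} = 18$
$o = 18$
$\left(3 + 4 \cdot 6\right) o = \left(3 + 4 \cdot 6\right) 18 = \left(3 + 24\right) 18 = 27 \cdot 18 = 486$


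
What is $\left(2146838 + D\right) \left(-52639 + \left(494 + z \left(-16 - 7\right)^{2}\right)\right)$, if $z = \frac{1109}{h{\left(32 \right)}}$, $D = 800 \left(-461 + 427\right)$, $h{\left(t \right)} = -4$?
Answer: $- \frac{842811521379}{2} \approx -4.2141 \cdot 10^{11}$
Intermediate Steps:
$D = -27200$ ($D = 800 \left(-34\right) = -27200$)
$z = - \frac{1109}{4}$ ($z = \frac{1109}{-4} = 1109 \left(- \frac{1}{4}\right) = - \frac{1109}{4} \approx -277.25$)
$\left(2146838 + D\right) \left(-52639 + \left(494 + z \left(-16 - 7\right)^{2}\right)\right) = \left(2146838 - 27200\right) \left(-52639 + \left(494 - \frac{1109 \left(-16 - 7\right)^{2}}{4}\right)\right) = 2119638 \left(-52639 + \left(494 - \frac{1109 \left(-23\right)^{2}}{4}\right)\right) = 2119638 \left(-52639 + \left(494 - \frac{586661}{4}\right)\right) = 2119638 \left(-52639 - \frac{584685}{4}\right) = 2119638 \left(- \frac{795241}{4}\right) = - \frac{842811521379}{2}$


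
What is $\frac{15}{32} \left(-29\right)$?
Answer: $- \frac{435}{32} \approx -13.594$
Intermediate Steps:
$\frac{15}{32} \left(-29\right) = - \frac{435}{32}$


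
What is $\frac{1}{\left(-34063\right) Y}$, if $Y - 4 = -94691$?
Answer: $\frac{1}{3225323281} \approx 3.1005 \cdot 10^{-10}$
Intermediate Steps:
$Y = -94687$ ($Y = 4 - 94691 = -94687$)
$\frac{1}{\left(-34063\right) Y} = \frac{1}{\left(-34063\right) \left(-94687\right)} = \left(- \frac{1}{34063}\right) \left(- \frac{1}{94687}\right) = \frac{1}{3225323281}$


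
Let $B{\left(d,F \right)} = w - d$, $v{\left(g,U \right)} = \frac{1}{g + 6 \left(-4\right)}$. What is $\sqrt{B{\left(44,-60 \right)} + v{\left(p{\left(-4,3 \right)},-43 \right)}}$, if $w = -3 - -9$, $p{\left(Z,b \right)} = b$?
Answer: $\frac{i \sqrt{16779}}{21} \approx 6.1683 i$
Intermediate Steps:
$v{\left(g,U \right)} = \frac{1}{-24 + g}$ ($v{\left(g,U \right)} = \frac{1}{g - 24} = \frac{1}{-24 + g}$)
$w = 6$ ($w = -3 + 9 = 6$)
$B{\left(d,F \right)} = 6 - d$
$\sqrt{B{\left(44,-60 \right)} + v{\left(p{\left(-4,3 \right)},-43 \right)}} = \sqrt{\left(6 - 44\right) + \frac{1}{-24 + 3}} = \sqrt{\left(6 - 44\right) + \frac{1}{-21}} = \sqrt{-38 - \frac{1}{21}} = \sqrt{- \frac{799}{21}} = \frac{i \sqrt{16779}}{21}$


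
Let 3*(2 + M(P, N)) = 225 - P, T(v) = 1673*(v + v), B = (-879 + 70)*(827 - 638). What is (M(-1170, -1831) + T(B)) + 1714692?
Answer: -509891591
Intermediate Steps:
B = -152901 (B = -809*189 = -152901)
T(v) = 3346*v (T(v) = 1673*(2*v) = 3346*v)
M(P, N) = 73 - P/3 (M(P, N) = -2 + (225 - P)/3 = -2 + (75 - P/3) = 73 - P/3)
(M(-1170, -1831) + T(B)) + 1714692 = ((73 - ⅓*(-1170)) + 3346*(-152901)) + 1714692 = ((73 + 390) - 511606746) + 1714692 = (463 - 511606746) + 1714692 = -511606283 + 1714692 = -509891591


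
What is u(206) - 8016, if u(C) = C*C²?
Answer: 8733800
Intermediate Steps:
u(C) = C³
u(206) - 8016 = 206³ - 8016 = 8741816 - 8016 = 8733800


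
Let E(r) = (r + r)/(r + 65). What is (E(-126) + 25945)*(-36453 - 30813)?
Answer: -106475149602/61 ≈ -1.7455e+9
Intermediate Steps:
E(r) = 2*r/(65 + r) (E(r) = (2*r)/(65 + r) = 2*r/(65 + r))
(E(-126) + 25945)*(-36453 - 30813) = (2*(-126)/(65 - 126) + 25945)*(-36453 - 30813) = (2*(-126)/(-61) + 25945)*(-67266) = (2*(-126)*(-1/61) + 25945)*(-67266) = (252/61 + 25945)*(-67266) = (1582897/61)*(-67266) = -106475149602/61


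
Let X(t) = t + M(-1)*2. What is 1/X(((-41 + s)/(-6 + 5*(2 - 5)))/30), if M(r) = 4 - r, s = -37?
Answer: 105/1063 ≈ 0.098777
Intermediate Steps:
X(t) = 10 + t (X(t) = t + (4 - 1*(-1))*2 = t + (4 + 1)*2 = t + 5*2 = t + 10 = 10 + t)
1/X(((-41 + s)/(-6 + 5*(2 - 5)))/30) = 1/(10 + ((-41 - 37)/(-6 + 5*(2 - 5)))/30) = 1/(10 - 78/(-6 + 5*(-3))*(1/30)) = 1/(10 - 78/(-6 - 15)*(1/30)) = 1/(10 - 78/(-21)*(1/30)) = 1/(10 - 78*(-1/21)*(1/30)) = 1/(10 + (26/7)*(1/30)) = 1/(10 + 13/105) = 1/(1063/105) = 105/1063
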